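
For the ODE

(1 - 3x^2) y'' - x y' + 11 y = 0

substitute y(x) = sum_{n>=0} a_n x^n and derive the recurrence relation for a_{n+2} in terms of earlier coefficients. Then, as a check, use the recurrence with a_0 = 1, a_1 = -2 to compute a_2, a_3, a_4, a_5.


Substitute y = sum_n a_n x^n.
(1 - 3 x^2) y'' contributes (n+2)(n+1) a_{n+2} - 3 n(n-1) a_n at x^n.
-x y'(x) contributes -n a_n at x^n.
11 y(x) contributes 11 a_n at x^n.
Matching x^n: (n+2)(n+1) a_{n+2} + (-3 n(n-1) - n + 11) a_n = 0.
Thus a_{n+2} = (3 n(n-1) + n - 11) / ((n+1)(n+2)) * a_n.

Check with a_0 = 1, a_1 = -2 (apply the recurrence for n = 0, 1, 2, 3): a_0 = 1, a_1 = -2, a_2 = -11/2, a_3 = 10/3, a_4 = 11/8, a_5 = 5/3.

a_(n+2) = (3 n(n-1) + n - 11) / ((n+1)(n+2)) * a_n; check: a_0 = 1, a_1 = -2, a_2 = -11/2, a_3 = 10/3, a_4 = 11/8, a_5 = 5/3


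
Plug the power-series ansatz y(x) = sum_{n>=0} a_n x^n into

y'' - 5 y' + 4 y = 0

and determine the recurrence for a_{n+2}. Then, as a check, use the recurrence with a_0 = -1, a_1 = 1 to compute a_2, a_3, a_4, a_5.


Substitute y = sum_n a_n x^n.
y''(x) has coefficient (n+2)(n+1) a_{n+2} at x^n;
-5 y'(x) has coefficient -5 (n+1) a_{n+1} at x^n;
4 y(x) has coefficient 4 a_n at x^n.
Matching x^n: (n+2)(n+1) a_{n+2} - 5 (n+1) a_{n+1} + 4 a_n = 0.
Thus a_{n+2} = [5 (n+1) a_{n+1} - 4 a_n] / ((n+1)(n+2)).

Check with a_0 = -1, a_1 = 1 (apply the recurrence for n = 0, 1, 2, 3): a_0 = -1, a_1 = 1, a_2 = 9/2, a_3 = 41/6, a_4 = 169/24, a_5 = 227/40.

a_(n+2) = [5 (n+1) a_(n+1) - 4 a_n] / ((n+1)(n+2)); check: a_0 = -1, a_1 = 1, a_2 = 9/2, a_3 = 41/6, a_4 = 169/24, a_5 = 227/40


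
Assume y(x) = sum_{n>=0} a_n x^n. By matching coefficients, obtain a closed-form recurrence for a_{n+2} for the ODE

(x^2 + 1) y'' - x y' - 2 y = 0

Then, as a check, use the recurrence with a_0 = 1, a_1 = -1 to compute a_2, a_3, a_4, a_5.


Substitute y = sum_n a_n x^n.
(1 + 1 x^2) y'' contributes (n+2)(n+1) a_{n+2} + n(n-1) a_n at x^n.
-x y'(x) contributes -n a_n at x^n.
-2 y(x) contributes -2 a_n at x^n.
Matching x^n: (n+2)(n+1) a_{n+2} + (n(n-1) - n - 2) a_n = 0.
Thus a_{n+2} = (-n(n-1) + n + 2) / ((n+1)(n+2)) * a_n.

Check with a_0 = 1, a_1 = -1 (apply the recurrence for n = 0, 1, 2, 3): a_0 = 1, a_1 = -1, a_2 = 1, a_3 = -1/2, a_4 = 1/6, a_5 = 1/40.

a_(n+2) = (-n(n-1) + n + 2) / ((n+1)(n+2)) * a_n; check: a_0 = 1, a_1 = -1, a_2 = 1, a_3 = -1/2, a_4 = 1/6, a_5 = 1/40


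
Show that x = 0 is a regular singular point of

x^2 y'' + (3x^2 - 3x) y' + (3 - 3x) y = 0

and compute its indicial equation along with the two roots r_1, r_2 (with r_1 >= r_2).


Divide by x^2 to reach normal form y'' + P_1(x) y' + P_2(x) y = 0 with P_1(x) = 3 - 3/x and P_2(x) = -3/x + 3/x^2.
x = 0 is a singular point because the y'-coefficient 3 - 3/x has a pole at x = 0 and the y-coefficient -3/x + 3/x^2 has a pole at x = 0.
It is a regular singular point because x P_1(x) = p(x) = 3x - 3 and x^2 P_2(x) = q(x) = 3 - 3x are polynomials, hence analytic at x = 0.
p(0) = -3,  q(0) = 3.
Indicial equation: r(r-1) + p(0) r + q(0) = 0, i.e. r^2 + (p(0) - 1) r + q(0) = 0, i.e. r^2 - 4 r + 3 = 0.
Discriminant: (-4)^2 - 4(3) = 4, so r = (4 ± 2)/2.
Solving: r_1 = 3, r_2 = 1.

indicial: r^2 - 4 r + 3 = 0; roots r_1 = 3, r_2 = 1


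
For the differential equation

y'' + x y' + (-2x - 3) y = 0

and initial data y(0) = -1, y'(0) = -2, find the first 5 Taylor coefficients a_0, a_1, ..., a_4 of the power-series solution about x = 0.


Ansatz: y(x) = sum_{n>=0} a_n x^n, so y'(x) = sum_{n>=1} n a_n x^(n-1) and y''(x) = sum_{n>=2} n(n-1) a_n x^(n-2).
Substitute into P(x) y'' + Q(x) y' + R(x) y = 0 with P(x) = 1, Q(x) = x, R(x) = -2x - 3, and match powers of x.
Initial conditions: a_0 = -1, a_1 = -2.
Setting the coefficient of each power of x to zero and solving order by order (substituting the coefficients already found):
  x^0: 2 a_2 - 3 a_0 = 0  ->  2 a_2 = 3 a_0 = -3  ->  a_2 = -3/2
  x^1: 6 a_3 - 2 a_1 - 2 a_0 = 0  ->  6 a_3 = 2 a_1 + 2 a_0 = -6  ->  a_3 = -1
  x^2: 12 a_4 - a_2 - 2 a_1 = 0  ->  12 a_4 = a_2 + 2 a_1 = -11/2  ->  a_4 = -11/24
Truncated series: y(x) = -1 - 2 x - (3/2) x^2 - x^3 - (11/24) x^4 + O(x^5).

a_0 = -1; a_1 = -2; a_2 = -3/2; a_3 = -1; a_4 = -11/24


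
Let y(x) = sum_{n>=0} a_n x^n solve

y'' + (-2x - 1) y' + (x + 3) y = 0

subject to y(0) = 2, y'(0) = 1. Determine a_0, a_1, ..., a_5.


Ansatz: y(x) = sum_{n>=0} a_n x^n, so y'(x) = sum_{n>=1} n a_n x^(n-1) and y''(x) = sum_{n>=2} n(n-1) a_n x^(n-2).
Substitute into P(x) y'' + Q(x) y' + R(x) y = 0 with P(x) = 1, Q(x) = -2x - 1, R(x) = x + 3, and match powers of x.
Initial conditions: a_0 = 2, a_1 = 1.
Setting the coefficient of each power of x to zero and solving order by order (substituting the coefficients already found):
  x^0: 2 a_2 - a_1 + 3 a_0 = 0  ->  2 a_2 = a_1 - 3 a_0 = -5  ->  a_2 = -5/2
  x^1: 6 a_3 - 2 a_2 + a_1 + a_0 = 0  ->  6 a_3 = 2 a_2 - a_1 - a_0 = -8  ->  a_3 = -4/3
  x^2: 12 a_4 - 3 a_3 - a_2 + a_1 = 0  ->  12 a_4 = 3 a_3 + a_2 - a_1 = -15/2  ->  a_4 = -5/8
  x^3: 20 a_5 - 4 a_4 - 3 a_3 + a_2 = 0  ->  20 a_5 = 4 a_4 + 3 a_3 - a_2 = -4  ->  a_5 = -1/5
Truncated series: y(x) = 2 + x - (5/2) x^2 - (4/3) x^3 - (5/8) x^4 - (1/5) x^5 + O(x^6).

a_0 = 2; a_1 = 1; a_2 = -5/2; a_3 = -4/3; a_4 = -5/8; a_5 = -1/5


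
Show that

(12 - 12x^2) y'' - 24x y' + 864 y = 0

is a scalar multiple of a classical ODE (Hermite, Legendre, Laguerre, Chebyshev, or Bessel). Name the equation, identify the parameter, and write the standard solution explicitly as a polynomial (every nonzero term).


All three coefficients share the factor 12; dividing through by 12 gives  (1 - x^2) y'' - 2x y' + 72 y = 0.
This matches the Legendre equation (1 - x^2) y'' - 2x y' + n(n+1) y = 0 (note the -2x y' term) with n(n+1) = 72, so n = 8; the polynomial solution is P_8(x).
With y = sum_k a_k x^k, matching x^k gives (k+2)(k+1) a_{k+2} = [k(k+1) - n(n+1)] a_k = (k - 8)(k + 9) a_k. The right side vanishes at k = 8, so the series with the parity of 8 terminates at degree 8.
Standard normalization (P_n(1) = 1): leading coefficient (2n)!/(2^n (n!)^2) = 20922789888000/(256*1625702400) = 6435/128, so a_8 = 6435/128. Work downward with a_k = (k+1)(k+2) a_{k+2} / ((k - 8)(k + 9)):
  a_6 = (7)(8)(6435/128) / ((6 - 8)(6 + 9)) = (45045/16)/(-30) = -3003/32
  a_4 = (5)(6)(-3003/32) / ((4 - 8)(4 + 9)) = (-45045/16)/(-52) = 3465/64
  a_2 = (3)(4)(3465/64) / ((2 - 8)(2 + 9)) = (10395/16)/(-66) = -315/32
  a_0 = (1)(2)(-315/32) / ((0 - 8)(0 + 9)) = (-315/16)/(-72) = 35/128
Hence P_8(x) = 6435 x^8/128 - 3003 x^6/32 + 3465 x^4/64 - 315 x^2/32 + 35/128.

P_8(x); series = 6435 x^8/128 - 3003 x^6/32 + 3465 x^4/64 - 315 x^2/32 + 35/128


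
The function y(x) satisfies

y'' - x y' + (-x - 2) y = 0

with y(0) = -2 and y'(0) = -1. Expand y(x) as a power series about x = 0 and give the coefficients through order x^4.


Ansatz: y(x) = sum_{n>=0} a_n x^n, so y'(x) = sum_{n>=1} n a_n x^(n-1) and y''(x) = sum_{n>=2} n(n-1) a_n x^(n-2).
Substitute into P(x) y'' + Q(x) y' + R(x) y = 0 with P(x) = 1, Q(x) = -x, R(x) = -x - 2, and match powers of x.
Initial conditions: a_0 = -2, a_1 = -1.
Setting the coefficient of each power of x to zero and solving order by order (substituting the coefficients already found):
  x^0: 2 a_2 - 2 a_0 = 0  ->  2 a_2 = 2 a_0 = -4  ->  a_2 = -2
  x^1: 6 a_3 - 3 a_1 - a_0 = 0  ->  6 a_3 = 3 a_1 + a_0 = -5  ->  a_3 = -5/6
  x^2: 12 a_4 - 4 a_2 - a_1 = 0  ->  12 a_4 = 4 a_2 + a_1 = -9  ->  a_4 = -3/4
Truncated series: y(x) = -2 - x - 2 x^2 - (5/6) x^3 - (3/4) x^4 + O(x^5).

a_0 = -2; a_1 = -1; a_2 = -2; a_3 = -5/6; a_4 = -3/4


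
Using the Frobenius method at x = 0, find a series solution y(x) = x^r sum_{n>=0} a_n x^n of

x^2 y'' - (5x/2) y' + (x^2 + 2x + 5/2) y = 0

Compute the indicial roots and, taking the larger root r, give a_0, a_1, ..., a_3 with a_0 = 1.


Write in Frobenius form y'' + (p(x)/x) y' + (q(x)/x^2) y = 0:
  p(x) = -5/2,  q(x) = x^2 + 2x + 5/2.
Indicial equation: r(r-1) + (-5/2) r + (5/2) = 0 -> roots r_1 = 5/2, r_2 = 1.
Take r = r_1 = 5/2. Let y(x) = x^r sum_{n>=0} a_n x^n with a_0 = 1.
Substitute y = x^r sum a_n x^n and match x^{r+n}. The recurrence is
  D(n) a_n + 2 a_{n-1} + 1 a_{n-2} = 0,  where D(n) = (r+n)(r+n-1) + (-5/2)(r+n) + (5/2).
  a_n = [-2 a_{n-1} - 1 a_{n-2}] / D(n).
Since the indicial polynomial factors as (r - r_1)(r - r_2), D(n) = (r_1 + n - r_1)(r_1 + n - r_2) = n(n + 3/2).
Evaluating step by step (a_0 = 1):
  n = 1: D(1) = 1(1 + 3/2) = 5/2; numerator = -2(1) = -2; a_1 = (-2)/(5/2) = -4/5
  n = 2: D(2) = 2(2 + 3/2) = 7; numerator = -2(-4/5) - 1(1) = 3/5; a_2 = (3/5)/(7) = 3/35
  n = 3: D(3) = 3(3 + 3/2) = 27/2; numerator = -2(3/35) - 1(-4/5) = 22/35; a_3 = (22/35)/(27/2) = 44/945

r = 5/2; a_0 = 1; a_1 = -4/5; a_2 = 3/35; a_3 = 44/945


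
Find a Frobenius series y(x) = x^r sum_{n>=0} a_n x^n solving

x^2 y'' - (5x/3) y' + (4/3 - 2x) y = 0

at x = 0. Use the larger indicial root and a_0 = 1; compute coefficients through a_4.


Write in Frobenius form y'' + (p(x)/x) y' + (q(x)/x^2) y = 0:
  p(x) = -5/3,  q(x) = 4/3 - 2x.
Indicial equation: r(r-1) + (-5/3) r + (4/3) = 0 -> roots r_1 = 2, r_2 = 2/3.
Take r = r_1 = 2. Let y(x) = x^r sum_{n>=0} a_n x^n with a_0 = 1.
Substitute y = x^r sum a_n x^n and match x^{r+n}. The recurrence is
  D(n) a_n - 2 a_{n-1} = 0,  where D(n) = (r+n)(r+n-1) + (-5/3)(r+n) + (4/3).
  a_n = 2 / D(n) * a_{n-1}.
Since the indicial polynomial factors as (r - r_1)(r - r_2), D(n) = (r_1 + n - r_1)(r_1 + n - r_2) = n(n + 4/3).
Evaluating step by step (a_0 = 1):
  n = 1: D(1) = 1(1 + 4/3) = 7/3; numerator = 2(1) = 2; a_1 = (2)/(7/3) = 6/7
  n = 2: D(2) = 2(2 + 4/3) = 20/3; numerator = 2(6/7) = 12/7; a_2 = (12/7)/(20/3) = 9/35
  n = 3: D(3) = 3(3 + 4/3) = 13; numerator = 2(9/35) = 18/35; a_3 = (18/35)/(13) = 18/455
  n = 4: D(4) = 4(4 + 4/3) = 64/3; numerator = 2(18/455) = 36/455; a_4 = (36/455)/(64/3) = 27/7280

r = 2; a_0 = 1; a_1 = 6/7; a_2 = 9/35; a_3 = 18/455; a_4 = 27/7280


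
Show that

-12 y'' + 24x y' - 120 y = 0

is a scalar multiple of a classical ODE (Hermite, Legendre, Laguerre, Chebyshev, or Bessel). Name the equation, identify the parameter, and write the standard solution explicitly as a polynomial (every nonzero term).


All three coefficients share the factor -12; dividing through by -12 gives  y'' - 2x y' + 10 y = 0.
This matches the Hermite equation y'' - 2x y' + 2n y = 0 with 2n = 10, so n = 5; the polynomial solution is H_5(x).
With y = sum_k a_k x^k, matching x^k gives (k+2)(k+1) a_{k+2} = 2(k - n) a_k = 2(k - 5) a_k. The right side vanishes at k = 5, so the series with the parity of 5 terminates at degree 5.
Standard normalization: leading coefficient of H_n is 2^n, so a_5 = 2^5 = 32. Work downward with a_k = (k+1)(k+2) a_{k+2} / (2(k - n)):
  a_3 = (4)(5)(32) / (2(3 - 5)) = 640/(-4) = -160
  a_1 = (2)(3)(-160) / (2(1 - 5)) = -960/(-8) = 120
Hence H_5(x) = 32 x^5 - 160 x^3 + 120 x.

H_5(x); series = 32 x^5 - 160 x^3 + 120 x


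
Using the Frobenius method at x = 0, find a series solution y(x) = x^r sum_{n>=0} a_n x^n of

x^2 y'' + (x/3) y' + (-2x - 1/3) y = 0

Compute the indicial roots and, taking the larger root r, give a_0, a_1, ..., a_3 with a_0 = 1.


Write in Frobenius form y'' + (p(x)/x) y' + (q(x)/x^2) y = 0:
  p(x) = 1/3,  q(x) = -2x - 1/3.
Indicial equation: r(r-1) + (1/3) r + (-1/3) = 0 -> roots r_1 = 1, r_2 = -1/3.
Take r = r_1 = 1. Let y(x) = x^r sum_{n>=0} a_n x^n with a_0 = 1.
Substitute y = x^r sum a_n x^n and match x^{r+n}. The recurrence is
  D(n) a_n - 2 a_{n-1} = 0,  where D(n) = (r+n)(r+n-1) + (1/3)(r+n) + (-1/3).
  a_n = 2 / D(n) * a_{n-1}.
Since the indicial polynomial factors as (r - r_1)(r - r_2), D(n) = (r_1 + n - r_1)(r_1 + n - r_2) = n(n + 4/3).
Evaluating step by step (a_0 = 1):
  n = 1: D(1) = 1(1 + 4/3) = 7/3; numerator = 2(1) = 2; a_1 = (2)/(7/3) = 6/7
  n = 2: D(2) = 2(2 + 4/3) = 20/3; numerator = 2(6/7) = 12/7; a_2 = (12/7)/(20/3) = 9/35
  n = 3: D(3) = 3(3 + 4/3) = 13; numerator = 2(9/35) = 18/35; a_3 = (18/35)/(13) = 18/455

r = 1; a_0 = 1; a_1 = 6/7; a_2 = 9/35; a_3 = 18/455


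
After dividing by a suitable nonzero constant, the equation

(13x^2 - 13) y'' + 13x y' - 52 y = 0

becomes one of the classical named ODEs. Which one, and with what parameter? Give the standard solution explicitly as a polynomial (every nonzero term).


All three coefficients share the factor -13; dividing through by -13 gives  (1 - x^2) y'' - x y' + 4 y = 0.
This matches the Chebyshev equation (1 - x^2) y'' - x y' + n^2 y = 0 (note the -x y' term, not -2x y') with n^2 = 4, so n = 2; the polynomial solution is T_2(x).
With y = sum_k a_k x^k, matching x^k gives (k+2)(k+1) a_{k+2} = (k^2 - n^2) a_k = (k - 2)(k + 2) a_k. The right side vanishes at k = 2, so the series with the parity of 2 terminates at degree 2.
Standard normalization: leading coefficient of T_n is 2^(n-1), so a_2 = 2^1 = 2. Work downward with a_k = (k+1)(k+2) a_{k+2} / ((k - 2)(k + 2)):
  a_0 = (1)(2)(2) / ((0 - 2)(0 + 2)) = 4/(-4) = -1
Hence T_2(x) = 2 x^2 - 1.

T_2(x); series = 2 x^2 - 1


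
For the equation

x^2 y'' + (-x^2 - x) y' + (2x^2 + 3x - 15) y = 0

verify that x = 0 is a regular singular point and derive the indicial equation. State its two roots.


Divide by x^2 to reach normal form y'' + P_1(x) y' + P_2(x) y = 0 with P_1(x) = -1 - 1/x and P_2(x) = 2 + 3/x - 15/x^2.
x = 0 is a singular point because the y'-coefficient -1 - 1/x has a pole at x = 0 and the y-coefficient 2 + 3/x - 15/x^2 has a pole at x = 0.
It is a regular singular point because x P_1(x) = p(x) = -x - 1 and x^2 P_2(x) = q(x) = 2x^2 + 3x - 15 are polynomials, hence analytic at x = 0.
p(0) = -1,  q(0) = -15.
Indicial equation: r(r-1) + p(0) r + q(0) = 0, i.e. r^2 + (p(0) - 1) r + q(0) = 0, i.e. r^2 - 2 r - 15 = 0.
Discriminant: (-2)^2 - 4(-15) = 64, so r = (2 ± 8)/2.
Solving: r_1 = 5, r_2 = -3.

indicial: r^2 - 2 r - 15 = 0; roots r_1 = 5, r_2 = -3


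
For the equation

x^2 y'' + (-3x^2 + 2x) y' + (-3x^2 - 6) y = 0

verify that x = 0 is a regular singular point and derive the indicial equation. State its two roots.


Divide by x^2 to reach normal form y'' + P_1(x) y' + P_2(x) y = 0 with P_1(x) = -3 + 2/x and P_2(x) = -3 - 6/x^2.
x = 0 is a singular point because the y'-coefficient -3 + 2/x has a pole at x = 0 and the y-coefficient -3 - 6/x^2 has a pole at x = 0.
It is a regular singular point because x P_1(x) = p(x) = 2 - 3x and x^2 P_2(x) = q(x) = -3x^2 - 6 are polynomials, hence analytic at x = 0.
p(0) = 2,  q(0) = -6.
Indicial equation: r(r-1) + p(0) r + q(0) = 0, i.e. r^2 + (p(0) - 1) r + q(0) = 0, i.e. r^2 + 1 r - 6 = 0.
Discriminant: (1)^2 - 4(-6) = 25, so r = (-1 ± 5)/2.
Solving: r_1 = 2, r_2 = -3.

indicial: r^2 + 1 r - 6 = 0; roots r_1 = 2, r_2 = -3


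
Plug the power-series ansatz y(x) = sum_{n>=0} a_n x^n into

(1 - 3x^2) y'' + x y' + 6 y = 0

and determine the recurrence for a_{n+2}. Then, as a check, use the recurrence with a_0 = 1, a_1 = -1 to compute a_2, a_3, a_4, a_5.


Substitute y = sum_n a_n x^n.
(1 - 3 x^2) y'' contributes (n+2)(n+1) a_{n+2} - 3 n(n-1) a_n at x^n.
x y'(x) contributes n a_n at x^n.
6 y(x) contributes 6 a_n at x^n.
Matching x^n: (n+2)(n+1) a_{n+2} + (-3 n(n-1) + n + 6) a_n = 0.
Thus a_{n+2} = (3 n(n-1) - n - 6) / ((n+1)(n+2)) * a_n.

Check with a_0 = 1, a_1 = -1 (apply the recurrence for n = 0, 1, 2, 3): a_0 = 1, a_1 = -1, a_2 = -3, a_3 = 7/6, a_4 = 1/2, a_5 = 21/40.

a_(n+2) = (3 n(n-1) - n - 6) / ((n+1)(n+2)) * a_n; check: a_0 = 1, a_1 = -1, a_2 = -3, a_3 = 7/6, a_4 = 1/2, a_5 = 21/40


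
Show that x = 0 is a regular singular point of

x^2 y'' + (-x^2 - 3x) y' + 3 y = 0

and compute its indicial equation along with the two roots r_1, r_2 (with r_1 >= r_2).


Divide by x^2 to reach normal form y'' + P_1(x) y' + P_2(x) y = 0 with P_1(x) = -1 - 3/x and P_2(x) = 3/x^2.
x = 0 is a singular point because the y'-coefficient -1 - 3/x has a pole at x = 0 and the y-coefficient 3/x^2 has a pole at x = 0.
It is a regular singular point because x P_1(x) = p(x) = -x - 3 and x^2 P_2(x) = q(x) = 3 are polynomials, hence analytic at x = 0.
p(0) = -3,  q(0) = 3.
Indicial equation: r(r-1) + p(0) r + q(0) = 0, i.e. r^2 + (p(0) - 1) r + q(0) = 0, i.e. r^2 - 4 r + 3 = 0.
Discriminant: (-4)^2 - 4(3) = 4, so r = (4 ± 2)/2.
Solving: r_1 = 3, r_2 = 1.

indicial: r^2 - 4 r + 3 = 0; roots r_1 = 3, r_2 = 1


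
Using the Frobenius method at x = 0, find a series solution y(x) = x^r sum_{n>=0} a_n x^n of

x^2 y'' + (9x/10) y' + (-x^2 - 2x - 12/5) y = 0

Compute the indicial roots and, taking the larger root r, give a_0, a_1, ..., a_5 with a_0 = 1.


Write in Frobenius form y'' + (p(x)/x) y' + (q(x)/x^2) y = 0:
  p(x) = 9/10,  q(x) = -x^2 - 2x - 12/5.
Indicial equation: r(r-1) + (9/10) r + (-12/5) = 0 -> roots r_1 = 8/5, r_2 = -3/2.
Take r = r_1 = 8/5. Let y(x) = x^r sum_{n>=0} a_n x^n with a_0 = 1.
Substitute y = x^r sum a_n x^n and match x^{r+n}. The recurrence is
  D(n) a_n - 2 a_{n-1} - 1 a_{n-2} = 0,  where D(n) = (r+n)(r+n-1) + (9/10)(r+n) + (-12/5).
  a_n = [2 a_{n-1} + 1 a_{n-2}] / D(n).
Since the indicial polynomial factors as (r - r_1)(r - r_2), D(n) = (r_1 + n - r_1)(r_1 + n - r_2) = n(n + 31/10).
Evaluating step by step (a_0 = 1):
  n = 1: D(1) = 1(1 + 31/10) = 41/10; numerator = 2(1) = 2; a_1 = (2)/(41/10) = 20/41
  n = 2: D(2) = 2(2 + 31/10) = 51/5; numerator = 2(20/41) + 1(1) = 81/41; a_2 = (81/41)/(51/5) = 135/697
  n = 3: D(3) = 3(3 + 31/10) = 183/10; numerator = 2(135/697) + 1(20/41) = 610/697; a_3 = (610/697)/(183/10) = 100/2091
  n = 4: D(4) = 4(4 + 31/10) = 142/5; numerator = 2(100/2091) + 1(135/697) = 605/2091; a_4 = (605/2091)/(142/5) = 3025/296922
  n = 5: D(5) = 5(5 + 31/10) = 81/2; numerator = 2(3025/296922) + 1(100/2091) = 3375/49487; a_5 = (3375/49487)/(81/2) = 250/148461

r = 8/5; a_0 = 1; a_1 = 20/41; a_2 = 135/697; a_3 = 100/2091; a_4 = 3025/296922; a_5 = 250/148461


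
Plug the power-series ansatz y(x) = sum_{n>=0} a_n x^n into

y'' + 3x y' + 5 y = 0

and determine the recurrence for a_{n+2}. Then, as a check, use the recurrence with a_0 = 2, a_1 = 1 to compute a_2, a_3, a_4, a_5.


Substitute y = sum_n a_n x^n.
y''(x) has coefficient (n+2)(n+1) a_{n+2} at x^n;
3 x y'(x) has coefficient 3 n a_n at x^n (shift);
5 y(x) has coefficient 5 a_n at x^n.
Matching x^n: (n+2)(n+1) a_{n+2} + (3n + 5) a_n = 0.
Thus a_{n+2} = (-3n - 5) / ((n+1)(n+2)) * a_n.

Check with a_0 = 2, a_1 = 1 (apply the recurrence for n = 0, 1, 2, 3): a_0 = 2, a_1 = 1, a_2 = -5, a_3 = -4/3, a_4 = 55/12, a_5 = 14/15.

a_(n+2) = (-3n - 5) / ((n+1)(n+2)) * a_n; check: a_0 = 2, a_1 = 1, a_2 = -5, a_3 = -4/3, a_4 = 55/12, a_5 = 14/15


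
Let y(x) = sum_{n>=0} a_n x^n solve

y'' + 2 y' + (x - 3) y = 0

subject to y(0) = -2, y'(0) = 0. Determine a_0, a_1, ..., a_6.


Ansatz: y(x) = sum_{n>=0} a_n x^n, so y'(x) = sum_{n>=1} n a_n x^(n-1) and y''(x) = sum_{n>=2} n(n-1) a_n x^(n-2).
Substitute into P(x) y'' + Q(x) y' + R(x) y = 0 with P(x) = 1, Q(x) = 2, R(x) = x - 3, and match powers of x.
Initial conditions: a_0 = -2, a_1 = 0.
Setting the coefficient of each power of x to zero and solving order by order (substituting the coefficients already found):
  x^0: 2 a_2 + 2 a_1 - 3 a_0 = 0  ->  2 a_2 = -2 a_1 + 3 a_0 = -6  ->  a_2 = -3
  x^1: 6 a_3 + 4 a_2 - 3 a_1 + a_0 = 0  ->  6 a_3 = -4 a_2 + 3 a_1 - a_0 = 14  ->  a_3 = 7/3
  x^2: 12 a_4 + 6 a_3 - 3 a_2 + a_1 = 0  ->  12 a_4 = -6 a_3 + 3 a_2 - a_1 = -23  ->  a_4 = -23/12
  x^3: 20 a_5 + 8 a_4 - 3 a_3 + a_2 = 0  ->  20 a_5 = -8 a_4 + 3 a_3 - a_2 = 76/3  ->  a_5 = 19/15
  x^4: 30 a_6 + 10 a_5 - 3 a_4 + a_3 = 0  ->  30 a_6 = -10 a_5 + 3 a_4 - a_3 = -83/4  ->  a_6 = -83/120
Truncated series: y(x) = -2 - 3 x^2 + (7/3) x^3 - (23/12) x^4 + (19/15) x^5 - (83/120) x^6 + O(x^7).

a_0 = -2; a_1 = 0; a_2 = -3; a_3 = 7/3; a_4 = -23/12; a_5 = 19/15; a_6 = -83/120


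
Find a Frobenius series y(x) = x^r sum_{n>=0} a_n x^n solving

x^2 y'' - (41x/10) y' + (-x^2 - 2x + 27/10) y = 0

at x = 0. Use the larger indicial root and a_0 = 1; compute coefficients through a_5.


Write in Frobenius form y'' + (p(x)/x) y' + (q(x)/x^2) y = 0:
  p(x) = -41/10,  q(x) = -x^2 - 2x + 27/10.
Indicial equation: r(r-1) + (-41/10) r + (27/10) = 0 -> roots r_1 = 9/2, r_2 = 3/5.
Take r = r_1 = 9/2. Let y(x) = x^r sum_{n>=0} a_n x^n with a_0 = 1.
Substitute y = x^r sum a_n x^n and match x^{r+n}. The recurrence is
  D(n) a_n - 2 a_{n-1} - 1 a_{n-2} = 0,  where D(n) = (r+n)(r+n-1) + (-41/10)(r+n) + (27/10).
  a_n = [2 a_{n-1} + 1 a_{n-2}] / D(n).
Since the indicial polynomial factors as (r - r_1)(r - r_2), D(n) = (r_1 + n - r_1)(r_1 + n - r_2) = n(n + 39/10).
Evaluating step by step (a_0 = 1):
  n = 1: D(1) = 1(1 + 39/10) = 49/10; numerator = 2(1) = 2; a_1 = (2)/(49/10) = 20/49
  n = 2: D(2) = 2(2 + 39/10) = 59/5; numerator = 2(20/49) + 1(1) = 89/49; a_2 = (89/49)/(59/5) = 445/2891
  n = 3: D(3) = 3(3 + 39/10) = 207/10; numerator = 2(445/2891) + 1(20/49) = 2070/2891; a_3 = (2070/2891)/(207/10) = 100/2891
  n = 4: D(4) = 4(4 + 39/10) = 158/5; numerator = 2(100/2891) + 1(445/2891) = 645/2891; a_4 = (645/2891)/(158/5) = 3225/456778
  n = 5: D(5) = 5(5 + 39/10) = 89/2; numerator = 2(3225/456778) + 1(100/2891) = 11125/228389; a_5 = (11125/228389)/(89/2) = 250/228389

r = 9/2; a_0 = 1; a_1 = 20/49; a_2 = 445/2891; a_3 = 100/2891; a_4 = 3225/456778; a_5 = 250/228389


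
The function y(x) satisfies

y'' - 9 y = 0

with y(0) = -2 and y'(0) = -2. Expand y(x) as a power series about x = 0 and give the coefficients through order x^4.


Ansatz: y(x) = sum_{n>=0} a_n x^n, so y'(x) = sum_{n>=1} n a_n x^(n-1) and y''(x) = sum_{n>=2} n(n-1) a_n x^(n-2).
Substitute into P(x) y'' + Q(x) y' + R(x) y = 0 with P(x) = 1, Q(x) = 0, R(x) = -9, and match powers of x.
Initial conditions: a_0 = -2, a_1 = -2.
Setting the coefficient of each power of x to zero and solving order by order (substituting the coefficients already found):
  x^0: 2 a_2 - 9 a_0 = 0  ->  2 a_2 = 9 a_0 = -18  ->  a_2 = -9
  x^1: 6 a_3 - 9 a_1 = 0  ->  6 a_3 = 9 a_1 = -18  ->  a_3 = -3
  x^2: 12 a_4 - 9 a_2 = 0  ->  12 a_4 = 9 a_2 = -81  ->  a_4 = -27/4
Truncated series: y(x) = -2 - 2 x - 9 x^2 - 3 x^3 - (27/4) x^4 + O(x^5).

a_0 = -2; a_1 = -2; a_2 = -9; a_3 = -3; a_4 = -27/4


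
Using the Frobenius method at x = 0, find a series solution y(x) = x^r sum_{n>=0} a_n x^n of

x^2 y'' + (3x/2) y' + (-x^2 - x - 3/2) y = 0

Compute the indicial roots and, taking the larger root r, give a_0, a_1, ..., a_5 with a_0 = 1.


Write in Frobenius form y'' + (p(x)/x) y' + (q(x)/x^2) y = 0:
  p(x) = 3/2,  q(x) = -x^2 - x - 3/2.
Indicial equation: r(r-1) + (3/2) r + (-3/2) = 0 -> roots r_1 = 1, r_2 = -3/2.
Take r = r_1 = 1. Let y(x) = x^r sum_{n>=0} a_n x^n with a_0 = 1.
Substitute y = x^r sum a_n x^n and match x^{r+n}. The recurrence is
  D(n) a_n - 1 a_{n-1} - 1 a_{n-2} = 0,  where D(n) = (r+n)(r+n-1) + (3/2)(r+n) + (-3/2).
  a_n = [1 a_{n-1} + 1 a_{n-2}] / D(n).
Since the indicial polynomial factors as (r - r_1)(r - r_2), D(n) = (r_1 + n - r_1)(r_1 + n - r_2) = n(n + 5/2).
Evaluating step by step (a_0 = 1):
  n = 1: D(1) = 1(1 + 5/2) = 7/2; numerator = 1(1) = 1; a_1 = (1)/(7/2) = 2/7
  n = 2: D(2) = 2(2 + 5/2) = 9; numerator = 1(2/7) + 1(1) = 9/7; a_2 = (9/7)/(9) = 1/7
  n = 3: D(3) = 3(3 + 5/2) = 33/2; numerator = 1(1/7) + 1(2/7) = 3/7; a_3 = (3/7)/(33/2) = 2/77
  n = 4: D(4) = 4(4 + 5/2) = 26; numerator = 1(2/77) + 1(1/7) = 13/77; a_4 = (13/77)/(26) = 1/154
  n = 5: D(5) = 5(5 + 5/2) = 75/2; numerator = 1(1/154) + 1(2/77) = 5/154; a_5 = (5/154)/(75/2) = 1/1155

r = 1; a_0 = 1; a_1 = 2/7; a_2 = 1/7; a_3 = 2/77; a_4 = 1/154; a_5 = 1/1155


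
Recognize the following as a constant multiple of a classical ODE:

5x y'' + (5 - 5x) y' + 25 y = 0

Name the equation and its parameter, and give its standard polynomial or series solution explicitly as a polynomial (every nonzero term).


All three coefficients share the factor 5; dividing through by 5 gives  x y'' + (1 - x) y' + 5 y = 0.
This matches the Laguerre equation x y'' + (1 - x) y' + n y = 0 with n = 5; the polynomial solution is L_5(x).
With y = sum_k a_k x^k, matching x^k gives (k+1)k a_{k+1} + (k+1) a_{k+1} - k a_k + n a_k = 0, i.e. (k+1)^2 a_{k+1} = (k - n) a_k = (k - 5) a_k. The right side vanishes at k = 5, so the series terminates at degree 5.
Standard normalization L_n(0) = 1 gives a_0 = 1. Work upward with a_{k+1} = (k - 5) a_k / (k+1)^2:
  a_1 = (0 - 5)(1) / 1^2 = -5/1 = -5
  a_2 = (1 - 5)(-5) / 2^2 = 20/4 = 5
  a_3 = (2 - 5)(5) / 3^2 = -15/9 = -5/3
  a_4 = (3 - 5)(-5/3) / 4^2 = (10/3)/16 = 5/24
  a_5 = (4 - 5)(5/24) / 5^2 = (-5/24)/25 = -1/120
Hence L_5(x) = -x^5/120 + 5 x^4/24 - 5 x^3/3 + 5 x^2 - 5 x + 1.

L_5(x); series = -x^5/120 + 5 x^4/24 - 5 x^3/3 + 5 x^2 - 5 x + 1


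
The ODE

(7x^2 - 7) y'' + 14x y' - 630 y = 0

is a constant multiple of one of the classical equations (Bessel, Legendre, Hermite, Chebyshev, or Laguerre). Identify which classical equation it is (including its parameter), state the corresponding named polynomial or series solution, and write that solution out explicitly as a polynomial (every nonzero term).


All three coefficients share the factor -7; dividing through by -7 gives  (1 - x^2) y'' - 2x y' + 90 y = 0.
This matches the Legendre equation (1 - x^2) y'' - 2x y' + n(n+1) y = 0 (note the -2x y' term) with n(n+1) = 90, so n = 9; the polynomial solution is P_9(x).
With y = sum_k a_k x^k, matching x^k gives (k+2)(k+1) a_{k+2} = [k(k+1) - n(n+1)] a_k = (k - 9)(k + 10) a_k. The right side vanishes at k = 9, so the series with the parity of 9 terminates at degree 9.
Standard normalization (P_n(1) = 1): leading coefficient (2n)!/(2^n (n!)^2) = 6402373705728000/(512*131681894400) = 12155/128, so a_9 = 12155/128. Work downward with a_k = (k+1)(k+2) a_{k+2} / ((k - 9)(k + 10)):
  a_7 = (8)(9)(12155/128) / ((7 - 9)(7 + 10)) = (109395/16)/(-34) = -6435/32
  a_5 = (6)(7)(-6435/32) / ((5 - 9)(5 + 10)) = (-135135/16)/(-60) = 9009/64
  a_3 = (4)(5)(9009/64) / ((3 - 9)(3 + 10)) = (45045/16)/(-78) = -1155/32
  a_1 = (2)(3)(-1155/32) / ((1 - 9)(1 + 10)) = (-3465/16)/(-88) = 315/128
Hence P_9(x) = 12155 x^9/128 - 6435 x^7/32 + 9009 x^5/64 - 1155 x^3/32 + 315 x/128.

P_9(x); series = 12155 x^9/128 - 6435 x^7/32 + 9009 x^5/64 - 1155 x^3/32 + 315 x/128


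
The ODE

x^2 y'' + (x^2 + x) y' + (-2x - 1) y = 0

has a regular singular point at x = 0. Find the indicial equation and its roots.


Divide by x^2 to reach normal form y'' + P_1(x) y' + P_2(x) y = 0 with P_1(x) = 1 + 1/x and P_2(x) = -2/x - 1/x^2.
x = 0 is a singular point because the y'-coefficient 1 + 1/x has a pole at x = 0 and the y-coefficient -2/x - 1/x^2 has a pole at x = 0.
It is a regular singular point because x P_1(x) = p(x) = x + 1 and x^2 P_2(x) = q(x) = -2x - 1 are polynomials, hence analytic at x = 0.
p(0) = 1,  q(0) = -1.
Indicial equation: r(r-1) + p(0) r + q(0) = 0, i.e. r^2 + (p(0) - 1) r + q(0) = 0, i.e. r^2 - 1 = 0.
Discriminant: (0)^2 - 4(-1) = 4, so r = (0 ± 2)/2.
Solving: r_1 = 1, r_2 = -1.

indicial: r^2 - 1 = 0; roots r_1 = 1, r_2 = -1


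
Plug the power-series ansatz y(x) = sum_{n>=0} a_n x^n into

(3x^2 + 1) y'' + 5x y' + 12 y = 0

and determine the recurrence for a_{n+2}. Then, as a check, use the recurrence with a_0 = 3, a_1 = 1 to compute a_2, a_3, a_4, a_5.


Substitute y = sum_n a_n x^n.
(1 + 3 x^2) y'' contributes (n+2)(n+1) a_{n+2} + 3 n(n-1) a_n at x^n.
5 x y'(x) contributes 5 n a_n at x^n.
12 y(x) contributes 12 a_n at x^n.
Matching x^n: (n+2)(n+1) a_{n+2} + (3 n(n-1) + 5 n + 12) a_n = 0.
Thus a_{n+2} = (-3 n(n-1) - 5 n - 12) / ((n+1)(n+2)) * a_n.

Check with a_0 = 3, a_1 = 1 (apply the recurrence for n = 0, 1, 2, 3): a_0 = 3, a_1 = 1, a_2 = -18, a_3 = -17/6, a_4 = 42, a_5 = 51/8.

a_(n+2) = (-3 n(n-1) - 5 n - 12) / ((n+1)(n+2)) * a_n; check: a_0 = 3, a_1 = 1, a_2 = -18, a_3 = -17/6, a_4 = 42, a_5 = 51/8


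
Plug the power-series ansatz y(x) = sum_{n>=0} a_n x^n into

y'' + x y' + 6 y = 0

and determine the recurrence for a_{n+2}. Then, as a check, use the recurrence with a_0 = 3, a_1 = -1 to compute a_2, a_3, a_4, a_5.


Substitute y = sum_n a_n x^n.
y''(x) has coefficient (n+2)(n+1) a_{n+2} at x^n;
x y'(x) has coefficient n a_n at x^n (shift);
6 y(x) has coefficient 6 a_n at x^n.
Matching x^n: (n+2)(n+1) a_{n+2} + (n + 6) a_n = 0.
Thus a_{n+2} = (-n - 6) / ((n+1)(n+2)) * a_n.

Check with a_0 = 3, a_1 = -1 (apply the recurrence for n = 0, 1, 2, 3): a_0 = 3, a_1 = -1, a_2 = -9, a_3 = 7/6, a_4 = 6, a_5 = -21/40.

a_(n+2) = (-n - 6) / ((n+1)(n+2)) * a_n; check: a_0 = 3, a_1 = -1, a_2 = -9, a_3 = 7/6, a_4 = 6, a_5 = -21/40


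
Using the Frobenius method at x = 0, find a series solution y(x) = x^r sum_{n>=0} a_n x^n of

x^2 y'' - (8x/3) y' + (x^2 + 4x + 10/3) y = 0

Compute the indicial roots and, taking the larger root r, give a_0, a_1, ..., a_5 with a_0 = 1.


Write in Frobenius form y'' + (p(x)/x) y' + (q(x)/x^2) y = 0:
  p(x) = -8/3,  q(x) = x^2 + 4x + 10/3.
Indicial equation: r(r-1) + (-8/3) r + (10/3) = 0 -> roots r_1 = 2, r_2 = 5/3.
Take r = r_1 = 2. Let y(x) = x^r sum_{n>=0} a_n x^n with a_0 = 1.
Substitute y = x^r sum a_n x^n and match x^{r+n}. The recurrence is
  D(n) a_n + 4 a_{n-1} + 1 a_{n-2} = 0,  where D(n) = (r+n)(r+n-1) + (-8/3)(r+n) + (10/3).
  a_n = [-4 a_{n-1} - 1 a_{n-2}] / D(n).
Since the indicial polynomial factors as (r - r_1)(r - r_2), D(n) = (r_1 + n - r_1)(r_1 + n - r_2) = n(n + 1/3).
Evaluating step by step (a_0 = 1):
  n = 1: D(1) = 1(1 + 1/3) = 4/3; numerator = -4(1) = -4; a_1 = (-4)/(4/3) = -3
  n = 2: D(2) = 2(2 + 1/3) = 14/3; numerator = -4(-3) - 1(1) = 11; a_2 = (11)/(14/3) = 33/14
  n = 3: D(3) = 3(3 + 1/3) = 10; numerator = -4(33/14) - 1(-3) = -45/7; a_3 = (-45/7)/(10) = -9/14
  n = 4: D(4) = 4(4 + 1/3) = 52/3; numerator = -4(-9/14) - 1(33/14) = 3/14; a_4 = (3/14)/(52/3) = 9/728
  n = 5: D(5) = 5(5 + 1/3) = 80/3; numerator = -4(9/728) - 1(-9/14) = 54/91; a_5 = (54/91)/(80/3) = 81/3640

r = 2; a_0 = 1; a_1 = -3; a_2 = 33/14; a_3 = -9/14; a_4 = 9/728; a_5 = 81/3640


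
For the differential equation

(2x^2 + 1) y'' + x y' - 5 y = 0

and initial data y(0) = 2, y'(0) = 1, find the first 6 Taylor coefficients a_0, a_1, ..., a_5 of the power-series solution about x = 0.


Ansatz: y(x) = sum_{n>=0} a_n x^n, so y'(x) = sum_{n>=1} n a_n x^(n-1) and y''(x) = sum_{n>=2} n(n-1) a_n x^(n-2).
Substitute into P(x) y'' + Q(x) y' + R(x) y = 0 with P(x) = 2x^2 + 1, Q(x) = x, R(x) = -5, and match powers of x.
Initial conditions: a_0 = 2, a_1 = 1.
Setting the coefficient of each power of x to zero and solving order by order (substituting the coefficients already found):
  x^0: 2 a_2 - 5 a_0 = 0  ->  2 a_2 = 5 a_0 = 10  ->  a_2 = 5
  x^1: 6 a_3 - 4 a_1 = 0  ->  6 a_3 = 4 a_1 = 4  ->  a_3 = 2/3
  x^2: 12 a_4 + a_2 = 0  ->  12 a_4 = -a_2 = -5  ->  a_4 = -5/12
  x^3: 20 a_5 + 10 a_3 = 0  ->  20 a_5 = -10 a_3 = -20/3  ->  a_5 = -1/3
Truncated series: y(x) = 2 + x + 5 x^2 + (2/3) x^3 - (5/12) x^4 - (1/3) x^5 + O(x^6).

a_0 = 2; a_1 = 1; a_2 = 5; a_3 = 2/3; a_4 = -5/12; a_5 = -1/3


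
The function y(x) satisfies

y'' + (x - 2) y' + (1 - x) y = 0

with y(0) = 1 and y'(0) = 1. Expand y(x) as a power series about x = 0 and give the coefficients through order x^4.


Ansatz: y(x) = sum_{n>=0} a_n x^n, so y'(x) = sum_{n>=1} n a_n x^(n-1) and y''(x) = sum_{n>=2} n(n-1) a_n x^(n-2).
Substitute into P(x) y'' + Q(x) y' + R(x) y = 0 with P(x) = 1, Q(x) = x - 2, R(x) = 1 - x, and match powers of x.
Initial conditions: a_0 = 1, a_1 = 1.
Setting the coefficient of each power of x to zero and solving order by order (substituting the coefficients already found):
  x^0: 2 a_2 - 2 a_1 + a_0 = 0  ->  2 a_2 = 2 a_1 - a_0 = 1  ->  a_2 = 1/2
  x^1: 6 a_3 - 4 a_2 + 2 a_1 - a_0 = 0  ->  6 a_3 = 4 a_2 - 2 a_1 + a_0 = 1  ->  a_3 = 1/6
  x^2: 12 a_4 - 6 a_3 + 3 a_2 - a_1 = 0  ->  12 a_4 = 6 a_3 - 3 a_2 + a_1 = 1/2  ->  a_4 = 1/24
Truncated series: y(x) = 1 + x + (1/2) x^2 + (1/6) x^3 + (1/24) x^4 + O(x^5).

a_0 = 1; a_1 = 1; a_2 = 1/2; a_3 = 1/6; a_4 = 1/24


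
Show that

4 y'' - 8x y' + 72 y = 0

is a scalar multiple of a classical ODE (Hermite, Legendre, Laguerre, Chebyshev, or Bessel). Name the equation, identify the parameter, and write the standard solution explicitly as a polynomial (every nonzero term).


All three coefficients share the factor 4; dividing through by 4 gives  y'' - 2x y' + 18 y = 0.
This matches the Hermite equation y'' - 2x y' + 2n y = 0 with 2n = 18, so n = 9; the polynomial solution is H_9(x).
With y = sum_k a_k x^k, matching x^k gives (k+2)(k+1) a_{k+2} = 2(k - n) a_k = 2(k - 9) a_k. The right side vanishes at k = 9, so the series with the parity of 9 terminates at degree 9.
Standard normalization: leading coefficient of H_n is 2^n, so a_9 = 2^9 = 512. Work downward with a_k = (k+1)(k+2) a_{k+2} / (2(k - n)):
  a_7 = (8)(9)(512) / (2(7 - 9)) = 36864/(-4) = -9216
  a_5 = (6)(7)(-9216) / (2(5 - 9)) = -387072/(-8) = 48384
  a_3 = (4)(5)(48384) / (2(3 - 9)) = 967680/(-12) = -80640
  a_1 = (2)(3)(-80640) / (2(1 - 9)) = -483840/(-16) = 30240
Hence H_9(x) = 512 x^9 - 9216 x^7 + 48384 x^5 - 80640 x^3 + 30240 x.

H_9(x); series = 512 x^9 - 9216 x^7 + 48384 x^5 - 80640 x^3 + 30240 x


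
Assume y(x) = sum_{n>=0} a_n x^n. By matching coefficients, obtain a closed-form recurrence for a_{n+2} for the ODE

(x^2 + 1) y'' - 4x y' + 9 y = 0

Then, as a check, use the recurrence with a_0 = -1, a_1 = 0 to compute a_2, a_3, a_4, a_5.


Substitute y = sum_n a_n x^n.
(1 + 1 x^2) y'' contributes (n+2)(n+1) a_{n+2} + n(n-1) a_n at x^n.
-4 x y'(x) contributes -4 n a_n at x^n.
9 y(x) contributes 9 a_n at x^n.
Matching x^n: (n+2)(n+1) a_{n+2} + (n(n-1) - 4 n + 9) a_n = 0.
Thus a_{n+2} = (-n(n-1) + 4 n - 9) / ((n+1)(n+2)) * a_n.

Check with a_0 = -1, a_1 = 0 (apply the recurrence for n = 0, 1, 2, 3): a_0 = -1, a_1 = 0, a_2 = 9/2, a_3 = 0, a_4 = -9/8, a_5 = 0.

a_(n+2) = (-n(n-1) + 4 n - 9) / ((n+1)(n+2)) * a_n; check: a_0 = -1, a_1 = 0, a_2 = 9/2, a_3 = 0, a_4 = -9/8, a_5 = 0


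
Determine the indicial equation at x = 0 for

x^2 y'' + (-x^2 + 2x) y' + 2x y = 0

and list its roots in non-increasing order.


Divide by x^2 to reach normal form y'' + P_1(x) y' + P_2(x) y = 0 with P_1(x) = -1 + 2/x and P_2(x) = 2/x.
x = 0 is a singular point because the y'-coefficient -1 + 2/x has a pole at x = 0 and the y-coefficient 2/x has a pole at x = 0.
It is a regular singular point because x P_1(x) = p(x) = 2 - x and x^2 P_2(x) = q(x) = 2x are polynomials, hence analytic at x = 0.
p(0) = 2,  q(0) = 0.
Indicial equation: r(r-1) + p(0) r + q(0) = 0, i.e. r^2 + (p(0) - 1) r + q(0) = 0, i.e. r^2 + 1 r = 0.
Discriminant: (1)^2 - 4(0) = 1, so r = (-1 ± 1)/2.
Solving: r_1 = 0, r_2 = -1.

indicial: r^2 + 1 r = 0; roots r_1 = 0, r_2 = -1


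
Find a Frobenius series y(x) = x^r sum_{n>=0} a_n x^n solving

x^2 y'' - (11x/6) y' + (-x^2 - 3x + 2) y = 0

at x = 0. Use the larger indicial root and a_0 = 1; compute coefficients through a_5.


Write in Frobenius form y'' + (p(x)/x) y' + (q(x)/x^2) y = 0:
  p(x) = -11/6,  q(x) = -x^2 - 3x + 2.
Indicial equation: r(r-1) + (-11/6) r + (2) = 0 -> roots r_1 = 3/2, r_2 = 4/3.
Take r = r_1 = 3/2. Let y(x) = x^r sum_{n>=0} a_n x^n with a_0 = 1.
Substitute y = x^r sum a_n x^n and match x^{r+n}. The recurrence is
  D(n) a_n - 3 a_{n-1} - 1 a_{n-2} = 0,  where D(n) = (r+n)(r+n-1) + (-11/6)(r+n) + (2).
  a_n = [3 a_{n-1} + 1 a_{n-2}] / D(n).
Since the indicial polynomial factors as (r - r_1)(r - r_2), D(n) = (r_1 + n - r_1)(r_1 + n - r_2) = n(n + 1/6).
Evaluating step by step (a_0 = 1):
  n = 1: D(1) = 1(1 + 1/6) = 7/6; numerator = 3(1) = 3; a_1 = (3)/(7/6) = 18/7
  n = 2: D(2) = 2(2 + 1/6) = 13/3; numerator = 3(18/7) + 1(1) = 61/7; a_2 = (61/7)/(13/3) = 183/91
  n = 3: D(3) = 3(3 + 1/6) = 19/2; numerator = 3(183/91) + 1(18/7) = 783/91; a_3 = (783/91)/(19/2) = 1566/1729
  n = 4: D(4) = 4(4 + 1/6) = 50/3; numerator = 3(1566/1729) + 1(183/91) = 8175/1729; a_4 = (8175/1729)/(50/3) = 981/3458
  n = 5: D(5) = 5(5 + 1/6) = 155/6; numerator = 3(981/3458) + 1(1566/1729) = 6075/3458; a_5 = (6075/3458)/(155/6) = 3645/53599

r = 3/2; a_0 = 1; a_1 = 18/7; a_2 = 183/91; a_3 = 1566/1729; a_4 = 981/3458; a_5 = 3645/53599


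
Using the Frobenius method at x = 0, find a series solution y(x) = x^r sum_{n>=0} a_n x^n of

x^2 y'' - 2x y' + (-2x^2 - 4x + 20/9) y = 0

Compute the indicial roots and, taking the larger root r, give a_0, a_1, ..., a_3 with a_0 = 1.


Write in Frobenius form y'' + (p(x)/x) y' + (q(x)/x^2) y = 0:
  p(x) = -2,  q(x) = -2x^2 - 4x + 20/9.
Indicial equation: r(r-1) + (-2) r + (20/9) = 0 -> roots r_1 = 5/3, r_2 = 4/3.
Take r = r_1 = 5/3. Let y(x) = x^r sum_{n>=0} a_n x^n with a_0 = 1.
Substitute y = x^r sum a_n x^n and match x^{r+n}. The recurrence is
  D(n) a_n - 4 a_{n-1} - 2 a_{n-2} = 0,  where D(n) = (r+n)(r+n-1) + (-2)(r+n) + (20/9).
  a_n = [4 a_{n-1} + 2 a_{n-2}] / D(n).
Since the indicial polynomial factors as (r - r_1)(r - r_2), D(n) = (r_1 + n - r_1)(r_1 + n - r_2) = n(n + 1/3).
Evaluating step by step (a_0 = 1):
  n = 1: D(1) = 1(1 + 1/3) = 4/3; numerator = 4(1) = 4; a_1 = (4)/(4/3) = 3
  n = 2: D(2) = 2(2 + 1/3) = 14/3; numerator = 4(3) + 2(1) = 14; a_2 = (14)/(14/3) = 3
  n = 3: D(3) = 3(3 + 1/3) = 10; numerator = 4(3) + 2(3) = 18; a_3 = (18)/(10) = 9/5

r = 5/3; a_0 = 1; a_1 = 3; a_2 = 3; a_3 = 9/5


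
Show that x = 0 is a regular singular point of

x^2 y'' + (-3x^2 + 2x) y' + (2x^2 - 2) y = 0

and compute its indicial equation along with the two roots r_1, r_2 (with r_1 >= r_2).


Divide by x^2 to reach normal form y'' + P_1(x) y' + P_2(x) y = 0 with P_1(x) = -3 + 2/x and P_2(x) = 2 - 2/x^2.
x = 0 is a singular point because the y'-coefficient -3 + 2/x has a pole at x = 0 and the y-coefficient 2 - 2/x^2 has a pole at x = 0.
It is a regular singular point because x P_1(x) = p(x) = 2 - 3x and x^2 P_2(x) = q(x) = 2x^2 - 2 are polynomials, hence analytic at x = 0.
p(0) = 2,  q(0) = -2.
Indicial equation: r(r-1) + p(0) r + q(0) = 0, i.e. r^2 + (p(0) - 1) r + q(0) = 0, i.e. r^2 + 1 r - 2 = 0.
Discriminant: (1)^2 - 4(-2) = 9, so r = (-1 ± 3)/2.
Solving: r_1 = 1, r_2 = -2.

indicial: r^2 + 1 r - 2 = 0; roots r_1 = 1, r_2 = -2


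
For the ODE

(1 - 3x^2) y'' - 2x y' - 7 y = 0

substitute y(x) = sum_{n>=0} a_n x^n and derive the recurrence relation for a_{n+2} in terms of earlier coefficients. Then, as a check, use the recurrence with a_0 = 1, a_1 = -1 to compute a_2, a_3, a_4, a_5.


Substitute y = sum_n a_n x^n.
(1 - 3 x^2) y'' contributes (n+2)(n+1) a_{n+2} - 3 n(n-1) a_n at x^n.
-2 x y'(x) contributes -2 n a_n at x^n.
-7 y(x) contributes -7 a_n at x^n.
Matching x^n: (n+2)(n+1) a_{n+2} + (-3 n(n-1) - 2 n - 7) a_n = 0.
Thus a_{n+2} = (3 n(n-1) + 2 n + 7) / ((n+1)(n+2)) * a_n.

Check with a_0 = 1, a_1 = -1 (apply the recurrence for n = 0, 1, 2, 3): a_0 = 1, a_1 = -1, a_2 = 7/2, a_3 = -3/2, a_4 = 119/24, a_5 = -93/40.

a_(n+2) = (3 n(n-1) + 2 n + 7) / ((n+1)(n+2)) * a_n; check: a_0 = 1, a_1 = -1, a_2 = 7/2, a_3 = -3/2, a_4 = 119/24, a_5 = -93/40


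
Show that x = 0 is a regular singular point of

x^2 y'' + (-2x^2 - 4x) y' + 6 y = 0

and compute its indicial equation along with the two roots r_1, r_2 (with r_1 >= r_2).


Divide by x^2 to reach normal form y'' + P_1(x) y' + P_2(x) y = 0 with P_1(x) = -2 - 4/x and P_2(x) = 6/x^2.
x = 0 is a singular point because the y'-coefficient -2 - 4/x has a pole at x = 0 and the y-coefficient 6/x^2 has a pole at x = 0.
It is a regular singular point because x P_1(x) = p(x) = -2x - 4 and x^2 P_2(x) = q(x) = 6 are polynomials, hence analytic at x = 0.
p(0) = -4,  q(0) = 6.
Indicial equation: r(r-1) + p(0) r + q(0) = 0, i.e. r^2 + (p(0) - 1) r + q(0) = 0, i.e. r^2 - 5 r + 6 = 0.
Discriminant: (-5)^2 - 4(6) = 1, so r = (5 ± 1)/2.
Solving: r_1 = 3, r_2 = 2.

indicial: r^2 - 5 r + 6 = 0; roots r_1 = 3, r_2 = 2


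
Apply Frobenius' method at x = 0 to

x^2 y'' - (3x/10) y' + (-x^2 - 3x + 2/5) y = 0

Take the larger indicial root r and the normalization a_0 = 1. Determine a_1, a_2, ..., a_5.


Write in Frobenius form y'' + (p(x)/x) y' + (q(x)/x^2) y = 0:
  p(x) = -3/10,  q(x) = -x^2 - 3x + 2/5.
Indicial equation: r(r-1) + (-3/10) r + (2/5) = 0 -> roots r_1 = 4/5, r_2 = 1/2.
Take r = r_1 = 4/5. Let y(x) = x^r sum_{n>=0} a_n x^n with a_0 = 1.
Substitute y = x^r sum a_n x^n and match x^{r+n}. The recurrence is
  D(n) a_n - 3 a_{n-1} - 1 a_{n-2} = 0,  where D(n) = (r+n)(r+n-1) + (-3/10)(r+n) + (2/5).
  a_n = [3 a_{n-1} + 1 a_{n-2}] / D(n).
Since the indicial polynomial factors as (r - r_1)(r - r_2), D(n) = (r_1 + n - r_1)(r_1 + n - r_2) = n(n + 3/10).
Evaluating step by step (a_0 = 1):
  n = 1: D(1) = 1(1 + 3/10) = 13/10; numerator = 3(1) = 3; a_1 = (3)/(13/10) = 30/13
  n = 2: D(2) = 2(2 + 3/10) = 23/5; numerator = 3(30/13) + 1(1) = 103/13; a_2 = (103/13)/(23/5) = 515/299
  n = 3: D(3) = 3(3 + 3/10) = 99/10; numerator = 3(515/299) + 1(30/13) = 2235/299; a_3 = (2235/299)/(99/10) = 7450/9867
  n = 4: D(4) = 4(4 + 3/10) = 86/5; numerator = 3(7450/9867) + 1(515/299) = 13115/3289; a_4 = (13115/3289)/(86/5) = 1525/6578
  n = 5: D(5) = 5(5 + 3/10) = 53/2; numerator = 3(1525/6578) + 1(7450/9867) = 28625/19734; a_5 = (28625/19734)/(53/2) = 28625/522951

r = 4/5; a_0 = 1; a_1 = 30/13; a_2 = 515/299; a_3 = 7450/9867; a_4 = 1525/6578; a_5 = 28625/522951
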